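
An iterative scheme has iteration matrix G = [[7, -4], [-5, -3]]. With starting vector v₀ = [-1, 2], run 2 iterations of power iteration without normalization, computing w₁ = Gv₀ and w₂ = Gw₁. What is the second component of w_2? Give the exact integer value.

w1 = Gv₀ = (7·(-1) + (-4)·2; (-5)·(-1) + (-3)·2) = (-15, -1)
w2 = Gw1 = (7·(-15) + (-4)·(-1); (-5)·(-15) + (-3)·(-1)) = (-101, 78)
The requested component of w2 is 78.

78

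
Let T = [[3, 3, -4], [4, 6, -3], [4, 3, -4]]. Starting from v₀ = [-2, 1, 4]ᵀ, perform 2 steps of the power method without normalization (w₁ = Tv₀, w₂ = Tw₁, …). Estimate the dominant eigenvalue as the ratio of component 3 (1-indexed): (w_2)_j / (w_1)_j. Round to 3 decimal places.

w1 = Tv₀ = (-19, -14, -21)
w2 = Tw1 = (-15, -97, -34)
Ratio at component: -34 / -21 = 1.619

1.619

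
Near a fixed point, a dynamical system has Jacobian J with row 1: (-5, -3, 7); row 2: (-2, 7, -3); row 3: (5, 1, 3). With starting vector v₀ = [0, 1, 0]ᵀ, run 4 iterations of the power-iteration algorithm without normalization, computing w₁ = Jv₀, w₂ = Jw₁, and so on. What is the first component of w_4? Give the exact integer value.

143

w1 = Jv₀ = ((-5)·0 + (-3)·1 + 7·0; (-2)·0 + 7·1 + (-3)·0; 5·0 + 1·1 + 3·0) = (-3, 7, 1)
w2 = Jw1 = ((-5)·(-3) + (-3)·7 + 7·1; (-2)·(-3) + 7·7 + (-3)·1; 5·(-3) + 1·7 + 3·1) = (1, 52, -5)
w3 = Jw2 = (-196, 377, 42)
w4 = Jw3 = (143, 2905, -477)
The requested component of w4 is 143.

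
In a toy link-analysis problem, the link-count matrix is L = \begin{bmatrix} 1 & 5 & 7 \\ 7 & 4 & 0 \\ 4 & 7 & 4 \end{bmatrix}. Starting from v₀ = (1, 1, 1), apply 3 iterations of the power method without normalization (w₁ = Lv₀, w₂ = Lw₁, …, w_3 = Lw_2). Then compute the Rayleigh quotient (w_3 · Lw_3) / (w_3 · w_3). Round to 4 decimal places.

λ ≈ 12.7338

w1 = Lv₀ = (1·1 + 5·1 + 7·1; 7·1 + 4·1 + 0·1; 4·1 + 7·1 + 4·1) = (13, 11, 15)
w2 = Lw1 = (1·13 + 5·11 + 7·15; 7·13 + 4·11 + 0·15; 4·13 + 7·11 + 4·15) = (173, 135, 189)
w3 = Lw2 = (2171, 1751, 2393)
Lw3 = (27677, 22201, 30513)
w3·Lw3 = 2171·27677 + 1751·22201 + 2393·30513 = 171978327; w3·w3 = 2171·2171 + 1751·1751 + 2393·2393 = 13505691
λ ≈ 171978327/13505691 = 12.7338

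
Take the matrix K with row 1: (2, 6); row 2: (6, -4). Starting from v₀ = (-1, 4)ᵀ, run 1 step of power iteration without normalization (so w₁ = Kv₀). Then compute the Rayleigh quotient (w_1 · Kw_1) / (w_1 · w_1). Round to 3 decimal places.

w1 = Kv₀ = (2·(-1) + 6·4; 6·(-1) + (-4)·4) = (22, -22)
Kw1 = (-88, 220)
w1·Kw1 = 22·(-88) + (-22)·220 = -6776; w1·w1 = 22·22 + (-22)·(-22) = 968
λ ≈ -6776/968 = -7.000

-7.000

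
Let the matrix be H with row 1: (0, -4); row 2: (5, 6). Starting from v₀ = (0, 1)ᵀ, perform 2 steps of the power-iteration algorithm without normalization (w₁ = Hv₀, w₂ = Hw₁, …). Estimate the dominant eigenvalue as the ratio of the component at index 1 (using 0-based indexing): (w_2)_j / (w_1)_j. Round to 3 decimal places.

2.667

w1 = Hv₀ = (-4, 6)
w2 = Hw1 = (-24, 16)
Ratio at component: 16 / 6 = 2.667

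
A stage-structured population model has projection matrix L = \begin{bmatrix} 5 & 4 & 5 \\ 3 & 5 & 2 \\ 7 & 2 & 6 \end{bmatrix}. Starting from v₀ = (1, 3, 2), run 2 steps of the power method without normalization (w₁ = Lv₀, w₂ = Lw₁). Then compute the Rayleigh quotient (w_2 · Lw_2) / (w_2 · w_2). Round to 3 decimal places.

w1 = Lv₀ = (5·1 + 4·3 + 5·2; 3·1 + 5·3 + 2·2; 7·1 + 2·3 + 6·2) = (27, 22, 25)
w2 = Lw1 = (5·27 + 4·22 + 5·25; 3·27 + 5·22 + 2·25; 7·27 + 2·22 + 6·25) = (348, 241, 383)
Lw2 = (4619, 3015, 5216)
w2·Lw2 = 348·4619 + 241·3015 + 383·5216 = 4331755; w2·w2 = 348·348 + 241·241 + 383·383 = 325874
λ ≈ 4331755/325874 = 13.293

λ ≈ 13.293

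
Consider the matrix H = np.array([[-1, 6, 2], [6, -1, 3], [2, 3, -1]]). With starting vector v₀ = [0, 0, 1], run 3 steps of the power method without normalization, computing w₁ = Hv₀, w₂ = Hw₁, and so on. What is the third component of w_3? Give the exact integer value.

32

w1 = Hv₀ = (2, 3, -1)
w2 = Hw1 = (14, 6, 14)
w3 = Hw2 = (50, 120, 32)
The requested component of w3 is 32.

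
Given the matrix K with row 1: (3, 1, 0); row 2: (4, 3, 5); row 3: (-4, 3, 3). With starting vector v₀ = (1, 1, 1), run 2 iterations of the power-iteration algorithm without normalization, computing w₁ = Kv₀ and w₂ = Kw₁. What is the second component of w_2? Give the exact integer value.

62

w1 = Kv₀ = (3·1 + 1·1 + 0·1; 4·1 + 3·1 + 5·1; (-4)·1 + 3·1 + 3·1) = (4, 12, 2)
w2 = Kw1 = (3·4 + 1·12 + 0·2; 4·4 + 3·12 + 5·2; (-4)·4 + 3·12 + 3·2) = (24, 62, 26)
The requested component of w2 is 62.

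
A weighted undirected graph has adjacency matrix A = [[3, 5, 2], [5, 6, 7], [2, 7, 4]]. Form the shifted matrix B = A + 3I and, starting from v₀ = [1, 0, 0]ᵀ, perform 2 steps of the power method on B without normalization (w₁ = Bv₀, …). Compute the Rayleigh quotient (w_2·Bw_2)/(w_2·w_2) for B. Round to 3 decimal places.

B = A + 3I has rows (6, 5, 2); (5, 9, 7); (2, 7, 7)
w1 = Bv₀ = (6, 5, 2)
w2 = Bw1 = (65, 89, 61)
Bw2 = (957, 1553, 1180)
w2·Bw2 = 272402; w2·w2 = 15867; μ ≈ 272402/15867 = 17.168

17.168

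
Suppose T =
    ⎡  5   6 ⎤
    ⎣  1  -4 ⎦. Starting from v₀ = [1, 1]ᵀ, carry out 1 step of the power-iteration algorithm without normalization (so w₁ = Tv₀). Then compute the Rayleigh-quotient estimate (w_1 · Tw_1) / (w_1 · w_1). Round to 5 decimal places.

λ ≈ 2.60000

w1 = Tv₀ = (11, -3)
Tw1 = (37, 23)
w1·Tw1 = 11·37 + (-3)·23 = 338; w1·w1 = 11·11 + (-3)·(-3) = 130
λ ≈ 338/130 = 2.60000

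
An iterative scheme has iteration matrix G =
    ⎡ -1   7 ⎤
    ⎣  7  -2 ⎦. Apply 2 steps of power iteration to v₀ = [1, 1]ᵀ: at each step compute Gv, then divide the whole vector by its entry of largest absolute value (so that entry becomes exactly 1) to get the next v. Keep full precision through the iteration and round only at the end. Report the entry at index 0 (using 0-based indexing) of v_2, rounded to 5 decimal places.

0.90625

Gv0 = (6.000000, 5.000000); divide by 6.000000 → v1 = (1.000000, 0.833333)
Gv1 = (4.833333, 5.333333); divide by 5.333333 → v2 = (0.906250, 1.000000)
Requested entry of v2: 29/32 = 0.90625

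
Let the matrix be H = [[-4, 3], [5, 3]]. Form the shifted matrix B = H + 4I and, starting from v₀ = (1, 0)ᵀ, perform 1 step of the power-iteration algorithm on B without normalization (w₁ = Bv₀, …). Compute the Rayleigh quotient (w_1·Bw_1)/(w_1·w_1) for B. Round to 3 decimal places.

7.000

B = H + 4I has rows (0, 3); (5, 7)
w1 = Bv₀ = (0·1 + 3·0; 5·1 + 7·0) = (0, 5)
Bw1 = (15, 35)
w1·Bw1 = 175; w1·w1 = 25; μ ≈ 175/25 = 7.000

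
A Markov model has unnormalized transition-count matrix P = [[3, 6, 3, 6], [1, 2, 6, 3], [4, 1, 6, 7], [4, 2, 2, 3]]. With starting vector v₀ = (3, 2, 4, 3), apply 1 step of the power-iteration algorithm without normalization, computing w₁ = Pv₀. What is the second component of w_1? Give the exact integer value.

40

w1 = Pv₀ = (51, 40, 59, 33)
The requested component of w1 is 40.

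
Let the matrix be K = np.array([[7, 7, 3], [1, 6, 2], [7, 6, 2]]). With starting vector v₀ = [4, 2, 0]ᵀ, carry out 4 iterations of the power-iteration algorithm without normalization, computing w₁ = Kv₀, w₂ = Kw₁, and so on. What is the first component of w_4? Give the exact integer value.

w1 = Kv₀ = (42, 16, 40)
w2 = Kw1 = (526, 218, 470)
w3 = Kw2 = (6618, 2774, 5930)
w4 = Kw3 = (83534, 35122, 74830)
The requested component of w4 is 83534.

83534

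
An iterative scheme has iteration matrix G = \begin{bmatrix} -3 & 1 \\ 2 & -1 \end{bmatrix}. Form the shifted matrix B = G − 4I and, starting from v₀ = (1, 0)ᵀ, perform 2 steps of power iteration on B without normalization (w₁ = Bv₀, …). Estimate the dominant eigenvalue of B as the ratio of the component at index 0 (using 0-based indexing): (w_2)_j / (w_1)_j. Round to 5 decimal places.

B = G − 4I has rows (-7, 1); (2, -5)
w1 = Bv₀ = (-7, 2)
w2 = Bw1 = (51, -24)
Ratio: 51/-7 = -7.28571

-7.28571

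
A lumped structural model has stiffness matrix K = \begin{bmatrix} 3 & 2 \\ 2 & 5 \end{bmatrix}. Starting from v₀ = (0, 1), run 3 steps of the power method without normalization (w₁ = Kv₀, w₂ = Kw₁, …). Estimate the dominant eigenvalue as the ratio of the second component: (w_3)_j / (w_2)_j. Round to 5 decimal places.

w1 = Kv₀ = (3·0 + 2·1; 2·0 + 5·1) = (2, 5)
w2 = Kw1 = (3·2 + 2·5; 2·2 + 5·5) = (16, 29)
w3 = Kw2 = (106, 177)
Ratio at component: 177 / 29 = 6.10345

6.10345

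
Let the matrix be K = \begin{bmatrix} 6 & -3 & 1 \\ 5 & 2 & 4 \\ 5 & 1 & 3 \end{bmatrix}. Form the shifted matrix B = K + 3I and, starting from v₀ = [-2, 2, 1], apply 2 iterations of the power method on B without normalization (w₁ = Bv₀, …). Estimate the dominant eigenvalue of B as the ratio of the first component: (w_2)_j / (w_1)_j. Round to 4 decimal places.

B = K + 3I has rows (9, -3, 1); (5, 5, 4); (5, 1, 6)
w1 = Bv₀ = (-23, 4, -2)
w2 = Bw1 = (-221, -103, -123)
Ratio: -221/-23 = 9.6087

μ ≈ 9.6087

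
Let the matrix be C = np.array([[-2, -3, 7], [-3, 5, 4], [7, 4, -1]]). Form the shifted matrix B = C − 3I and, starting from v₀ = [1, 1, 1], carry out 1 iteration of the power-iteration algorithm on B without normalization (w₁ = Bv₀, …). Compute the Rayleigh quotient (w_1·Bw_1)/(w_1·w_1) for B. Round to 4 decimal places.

-1.6102

B = C − 3I has rows (-5, -3, 7); (-3, 2, 4); (7, 4, -4)
w1 = Bv₀ = ((-5)·1 + (-3)·1 + 7·1; (-3)·1 + 2·1 + 4·1; 7·1 + 4·1 + (-4)·1) = (-1, 3, 7)
Bw1 = (45, 37, -23)
w1·Bw1 = -95; w1·w1 = 59; μ ≈ -95/59 = -1.6102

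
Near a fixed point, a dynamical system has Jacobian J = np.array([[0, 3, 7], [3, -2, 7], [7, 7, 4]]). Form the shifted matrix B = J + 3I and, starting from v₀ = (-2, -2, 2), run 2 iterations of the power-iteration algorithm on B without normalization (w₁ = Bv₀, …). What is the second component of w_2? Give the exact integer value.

B = J + 3I has rows (3, 3, 7); (3, 1, 7); (7, 7, 7)
w1 = Bv₀ = (2, 6, -14)
w2 = Bw1 = (-74, -86, -42)
Requested component of w2: -86

-86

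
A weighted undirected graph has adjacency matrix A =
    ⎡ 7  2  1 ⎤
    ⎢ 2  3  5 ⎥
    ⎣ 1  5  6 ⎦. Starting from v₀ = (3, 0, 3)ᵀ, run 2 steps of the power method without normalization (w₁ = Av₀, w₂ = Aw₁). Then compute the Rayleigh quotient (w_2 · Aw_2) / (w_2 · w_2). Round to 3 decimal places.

w1 = Av₀ = (24, 21, 21)
w2 = Aw1 = (231, 216, 255)
Aw2 = (2304, 2385, 2841)
w2·Aw2 = 231·2304 + 216·2385 + 255·2841 = 1771839; w2·w2 = 231·231 + 216·216 + 255·255 = 165042
λ ≈ 1771839/165042 = 10.736

λ ≈ 10.736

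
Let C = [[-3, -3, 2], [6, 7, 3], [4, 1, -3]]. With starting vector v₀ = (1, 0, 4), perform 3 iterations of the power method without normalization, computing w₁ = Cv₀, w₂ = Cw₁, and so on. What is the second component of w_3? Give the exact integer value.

w1 = Cv₀ = (5, 18, -8)
w2 = Cw1 = (-85, 132, 62)
w3 = Cw2 = (-17, 600, -394)
The requested component of w3 is 600.

600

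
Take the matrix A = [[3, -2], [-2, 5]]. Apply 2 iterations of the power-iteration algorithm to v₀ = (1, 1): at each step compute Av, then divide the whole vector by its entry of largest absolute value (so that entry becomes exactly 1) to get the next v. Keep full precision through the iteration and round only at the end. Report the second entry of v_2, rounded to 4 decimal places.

Av0 = (1.00000, 3.00000); divide by 3.00000 → v1 = (0.33333, 1.00000)
Av1 = (-1.00000, 4.33333); divide by 4.33333 → v2 = (-0.23077, 1.00000)
Requested entry of v2: 13/13 = 1.0000

1.0000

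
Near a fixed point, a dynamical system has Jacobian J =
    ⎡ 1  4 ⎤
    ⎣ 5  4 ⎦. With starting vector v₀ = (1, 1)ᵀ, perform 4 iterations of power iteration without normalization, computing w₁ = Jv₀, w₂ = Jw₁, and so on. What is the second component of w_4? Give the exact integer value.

w1 = Jv₀ = (5, 9)
w2 = Jw1 = (41, 61)
w3 = Jw2 = (285, 449)
w4 = Jw3 = (2081, 3221)
The requested component of w4 is 3221.

3221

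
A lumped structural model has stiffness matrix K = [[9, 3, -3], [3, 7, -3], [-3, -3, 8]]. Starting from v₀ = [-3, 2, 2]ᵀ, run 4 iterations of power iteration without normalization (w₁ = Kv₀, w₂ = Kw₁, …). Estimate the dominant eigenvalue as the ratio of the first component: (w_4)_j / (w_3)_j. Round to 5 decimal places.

w1 = Kv₀ = (9·(-3) + 3·2 + (-3)·2; 3·(-3) + 7·2 + (-3)·2; (-3)·(-3) + (-3)·2 + 8·2) = (-27, -1, 19)
w2 = Kw1 = (9·(-27) + 3·(-1) + (-3)·19; 3·(-27) + 7·(-1) + (-3)·19; (-3)·(-27) + (-3)·(-1) + 8·19) = (-303, -145, 236)
w3 = Kw2 = (-3870, -2632, 3232)
w4 = Kw3 = (-52422, -39730, 45362)
Ratio at component: -52422 / -3870 = 13.54574

λ ≈ 13.54574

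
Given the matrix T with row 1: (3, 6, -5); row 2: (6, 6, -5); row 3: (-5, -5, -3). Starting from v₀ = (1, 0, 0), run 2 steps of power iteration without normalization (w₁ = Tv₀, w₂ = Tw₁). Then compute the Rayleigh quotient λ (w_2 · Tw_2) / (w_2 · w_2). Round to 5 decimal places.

13.32996

w1 = Tv₀ = (3·1 + 6·0 + (-5)·0; 6·1 + 6·0 + (-5)·0; (-5)·1 + (-5)·0 + (-3)·0) = (3, 6, -5)
w2 = Tw1 = (3·3 + 6·6 + (-5)·(-5); 6·3 + 6·6 + (-5)·(-5); (-5)·3 + (-5)·6 + (-3)·(-5)) = (70, 79, -30)
Tw2 = (834, 1044, -655)
w2·Tw2 = 70·834 + 79·1044 + (-30)·(-655) = 160506; w2·w2 = 70·70 + 79·79 + (-30)·(-30) = 12041
λ ≈ 160506/12041 = 13.32996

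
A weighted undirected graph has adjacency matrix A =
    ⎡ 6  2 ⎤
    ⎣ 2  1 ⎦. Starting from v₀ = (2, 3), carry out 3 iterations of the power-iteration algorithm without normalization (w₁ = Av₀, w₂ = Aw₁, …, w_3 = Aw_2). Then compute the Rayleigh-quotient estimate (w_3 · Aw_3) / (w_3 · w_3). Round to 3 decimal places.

λ ≈ 6.702

w1 = Av₀ = (6·2 + 2·3; 2·2 + 1·3) = (18, 7)
w2 = Aw1 = (6·18 + 2·7; 2·18 + 1·7) = (122, 43)
w3 = Aw2 = (818, 287)
Aw3 = (5482, 1923)
w3·Aw3 = 818·5482 + 287·1923 = 5036177; w3·w3 = 818·818 + 287·287 = 751493
λ ≈ 5036177/751493 = 6.702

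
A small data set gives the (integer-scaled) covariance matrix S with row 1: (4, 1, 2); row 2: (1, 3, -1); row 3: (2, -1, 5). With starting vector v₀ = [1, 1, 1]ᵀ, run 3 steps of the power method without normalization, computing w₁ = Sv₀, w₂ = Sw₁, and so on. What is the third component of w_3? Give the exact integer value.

281

w1 = Sv₀ = (7, 3, 6)
w2 = Sw1 = (43, 10, 41)
w3 = Sw2 = (264, 32, 281)
The requested component of w3 is 281.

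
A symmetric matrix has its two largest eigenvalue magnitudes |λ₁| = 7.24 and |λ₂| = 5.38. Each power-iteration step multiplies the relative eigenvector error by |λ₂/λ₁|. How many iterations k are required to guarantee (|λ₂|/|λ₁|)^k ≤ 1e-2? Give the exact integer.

16

|λ₂/λ₁| = 5.38/7.24 = 0.74309
Need k ≥ ln(1e-2) / ln(0.74309) = -4.6052 / -0.2969 ≈ 15.509
Smallest integer k satisfying the bound: 16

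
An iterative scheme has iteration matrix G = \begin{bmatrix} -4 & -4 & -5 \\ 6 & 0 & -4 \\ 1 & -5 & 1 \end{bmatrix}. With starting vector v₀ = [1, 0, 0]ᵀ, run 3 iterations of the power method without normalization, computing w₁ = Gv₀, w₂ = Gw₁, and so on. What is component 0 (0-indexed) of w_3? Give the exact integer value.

w1 = Gv₀ = ((-4)·1 + (-4)·0 + (-5)·0; 6·1 + 0·0 + (-4)·0; 1·1 + (-5)·0 + 1·0) = (-4, 6, 1)
w2 = Gw1 = ((-4)·(-4) + (-4)·6 + (-5)·1; 6·(-4) + 0·6 + (-4)·1; 1·(-4) + (-5)·6 + 1·1) = (-13, -28, -33)
w3 = Gw2 = (329, 54, 94)
The requested component of w3 is 329.

329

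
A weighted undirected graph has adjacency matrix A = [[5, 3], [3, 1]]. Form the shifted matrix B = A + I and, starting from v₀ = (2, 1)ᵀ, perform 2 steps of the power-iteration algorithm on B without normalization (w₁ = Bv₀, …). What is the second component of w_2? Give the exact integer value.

B = A + I has rows (6, 3); (3, 2)
w1 = Bv₀ = (6·2 + 3·1; 3·2 + 2·1) = (15, 8)
w2 = Bw1 = (6·15 + 3·8; 3·15 + 2·8) = (114, 61)
Requested component of w2: 61

61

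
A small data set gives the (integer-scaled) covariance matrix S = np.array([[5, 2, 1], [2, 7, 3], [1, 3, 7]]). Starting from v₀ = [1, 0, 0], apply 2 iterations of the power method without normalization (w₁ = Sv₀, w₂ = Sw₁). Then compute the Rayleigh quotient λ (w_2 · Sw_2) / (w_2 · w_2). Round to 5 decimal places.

w1 = Sv₀ = (5, 2, 1)
w2 = Sw1 = (30, 27, 18)
Sw2 = (222, 303, 237)
w2·Sw2 = 30·222 + 27·303 + 18·237 = 19107; w2·w2 = 30·30 + 27·27 + 18·18 = 1953
λ ≈ 19107/1953 = 9.78341

9.78341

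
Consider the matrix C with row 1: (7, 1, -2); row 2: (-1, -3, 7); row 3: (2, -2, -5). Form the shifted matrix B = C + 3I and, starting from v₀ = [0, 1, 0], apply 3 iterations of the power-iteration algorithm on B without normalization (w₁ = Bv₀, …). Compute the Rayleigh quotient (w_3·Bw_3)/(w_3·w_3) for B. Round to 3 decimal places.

B = C + 3I has rows (10, 1, -2); (-1, 0, 7); (2, -2, -2)
w1 = Bv₀ = (10·0 + 1·1 + (-2)·0; (-1)·0 + 0·1 + 7·0; 2·0 + (-2)·1 + (-2)·0) = (1, 0, -2)
w2 = Bw1 = (10·1 + 1·0 + (-2)·(-2); (-1)·1 + 0·0 + 7·(-2); 2·1 + (-2)·0 + (-2)·(-2)) = (14, -15, 6)
w3 = Bw2 = (113, 28, 46)
Bw3 = (1066, 209, 78)
w3·Bw3 = 129898; w3·w3 = 15669; μ ≈ 129898/15669 = 8.290

8.290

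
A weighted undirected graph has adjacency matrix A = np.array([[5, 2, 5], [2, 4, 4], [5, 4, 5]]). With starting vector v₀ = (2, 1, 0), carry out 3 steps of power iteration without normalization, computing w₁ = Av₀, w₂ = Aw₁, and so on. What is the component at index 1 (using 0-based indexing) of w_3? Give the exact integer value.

1388

w1 = Av₀ = (5·2 + 2·1 + 5·0; 2·2 + 4·1 + 4·0; 5·2 + 4·1 + 5·0) = (12, 8, 14)
w2 = Aw1 = (5·12 + 2·8 + 5·14; 2·12 + 4·8 + 4·14; 5·12 + 4·8 + 5·14) = (146, 112, 162)
w3 = Aw2 = (1764, 1388, 1988)
The requested component of w3 is 1388.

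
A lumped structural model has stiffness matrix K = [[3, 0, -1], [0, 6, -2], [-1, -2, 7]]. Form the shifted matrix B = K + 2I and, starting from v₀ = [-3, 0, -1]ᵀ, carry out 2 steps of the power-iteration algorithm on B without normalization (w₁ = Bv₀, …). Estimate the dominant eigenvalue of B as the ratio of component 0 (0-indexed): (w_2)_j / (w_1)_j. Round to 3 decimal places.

B = K + 2I has rows (5, 0, -1); (0, 8, -2); (-1, -2, 9)
w1 = Bv₀ = (-14, 2, -6)
w2 = Bw1 = (-64, 28, -44)
Ratio: -64/-14 = 4.571

4.571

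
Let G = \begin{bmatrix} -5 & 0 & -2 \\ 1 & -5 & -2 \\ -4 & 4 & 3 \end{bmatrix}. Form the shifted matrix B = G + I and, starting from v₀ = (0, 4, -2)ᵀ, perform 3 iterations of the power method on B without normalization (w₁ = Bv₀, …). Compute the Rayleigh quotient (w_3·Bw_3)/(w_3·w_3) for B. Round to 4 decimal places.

B = G + I has rows (-4, 0, -2); (1, -4, -2); (-4, 4, 4)
w1 = Bv₀ = ((-4)·0 + 0·4 + (-2)·(-2); 1·0 + (-4)·4 + (-2)·(-2); (-4)·0 + 4·4 + 4·(-2)) = (4, -12, 8)
w2 = Bw1 = ((-4)·4 + 0·(-12) + (-2)·8; 1·4 + (-4)·(-12) + (-2)·8; (-4)·4 + 4·(-12) + 4·8) = (-32, 36, -32)
w3 = Bw2 = (192, -112, 144)
Bw3 = (-1056, 352, -640)
w3·Bw3 = -334336; w3·w3 = 70144; μ ≈ -334336/70144 = -4.7664

μ ≈ -4.7664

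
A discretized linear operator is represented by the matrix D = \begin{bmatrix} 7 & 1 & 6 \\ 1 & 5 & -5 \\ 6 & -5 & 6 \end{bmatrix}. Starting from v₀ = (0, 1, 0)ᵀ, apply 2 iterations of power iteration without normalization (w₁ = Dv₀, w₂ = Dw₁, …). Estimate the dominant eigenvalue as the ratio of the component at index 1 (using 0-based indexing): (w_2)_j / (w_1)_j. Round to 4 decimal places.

10.2000

w1 = Dv₀ = (7·0 + 1·1 + 6·0; 1·0 + 5·1 + (-5)·0; 6·0 + (-5)·1 + 6·0) = (1, 5, -5)
w2 = Dw1 = (7·1 + 1·5 + 6·(-5); 1·1 + 5·5 + (-5)·(-5); 6·1 + (-5)·5 + 6·(-5)) = (-18, 51, -49)
Ratio at component: 51 / 5 = 10.2000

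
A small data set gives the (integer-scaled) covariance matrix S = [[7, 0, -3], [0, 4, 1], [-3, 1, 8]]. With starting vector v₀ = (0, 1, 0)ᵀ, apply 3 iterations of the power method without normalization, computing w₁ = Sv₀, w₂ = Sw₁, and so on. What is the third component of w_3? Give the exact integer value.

w1 = Sv₀ = (0, 4, 1)
w2 = Sw1 = (-3, 17, 12)
w3 = Sw2 = (-57, 80, 122)
The requested component of w3 is 122.

122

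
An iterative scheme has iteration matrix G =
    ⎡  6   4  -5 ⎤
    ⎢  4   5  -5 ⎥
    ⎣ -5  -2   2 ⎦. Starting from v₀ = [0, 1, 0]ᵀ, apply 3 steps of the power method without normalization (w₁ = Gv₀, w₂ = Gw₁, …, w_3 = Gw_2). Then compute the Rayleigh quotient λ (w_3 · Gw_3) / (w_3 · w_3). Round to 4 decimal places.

w1 = Gv₀ = (6·0 + 4·1 + (-5)·0; 4·0 + 5·1 + (-5)·0; (-5)·0 + (-2)·1 + 2·0) = (4, 5, -2)
w2 = Gw1 = (6·4 + 4·5 + (-5)·(-2); 4·4 + 5·5 + (-5)·(-2); (-5)·4 + (-2)·5 + 2·(-2)) = (54, 51, -34)
w3 = Gw2 = (698, 641, -440)
Gw3 = (8952, 8197, -5652)
w3·Gw3 = 698·8952 + 641·8197 + (-440)·(-5652) = 13989653; w3·w3 = 698·698 + 641·641 + (-440)·(-440) = 1091685
λ ≈ 13989653/1091685 = 12.8147

λ ≈ 12.8147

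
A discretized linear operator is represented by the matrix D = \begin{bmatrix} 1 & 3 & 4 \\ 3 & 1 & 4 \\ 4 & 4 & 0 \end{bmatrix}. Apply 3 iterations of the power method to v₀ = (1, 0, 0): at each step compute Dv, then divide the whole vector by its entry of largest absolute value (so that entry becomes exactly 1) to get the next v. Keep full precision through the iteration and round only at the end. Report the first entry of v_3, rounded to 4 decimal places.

Dv0 = (1.00000, 3.00000, 4.00000); divide by 4.00000 → v1 = (0.25000, 0.75000, 1.00000)
Dv1 = (6.50000, 5.50000, 4.00000); divide by 6.50000 → v2 = (1.00000, 0.84615, 0.61538)
Dv2 = (6.00000, 6.30769, 7.38462); divide by 7.38462 → v3 = (0.81250, 0.85417, 1.00000)
Requested entry of v3: 156/192 = 0.8125

0.8125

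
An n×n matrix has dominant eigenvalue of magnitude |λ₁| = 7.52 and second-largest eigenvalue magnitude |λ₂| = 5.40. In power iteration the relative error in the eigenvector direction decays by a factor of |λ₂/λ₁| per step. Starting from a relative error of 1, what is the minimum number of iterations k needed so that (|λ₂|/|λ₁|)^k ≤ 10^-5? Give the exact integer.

|λ₂/λ₁| = 5.40/7.52 = 0.71809
Need k ≥ ln(10^-5) / ln(0.71809) = -11.5129 / -0.3312 ≈ 34.765
Smallest integer k satisfying the bound: 35

35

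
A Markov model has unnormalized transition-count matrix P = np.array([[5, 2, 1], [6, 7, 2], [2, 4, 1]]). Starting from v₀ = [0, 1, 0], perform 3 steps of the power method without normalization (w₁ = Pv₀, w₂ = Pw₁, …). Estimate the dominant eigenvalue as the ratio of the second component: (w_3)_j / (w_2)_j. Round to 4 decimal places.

λ ≈ 10.4783

w1 = Pv₀ = (5·0 + 2·1 + 1·0; 6·0 + 7·1 + 2·0; 2·0 + 4·1 + 1·0) = (2, 7, 4)
w2 = Pw1 = (5·2 + 2·7 + 1·4; 6·2 + 7·7 + 2·4; 2·2 + 4·7 + 1·4) = (28, 69, 36)
w3 = Pw2 = (314, 723, 368)
Ratio at component: 723 / 69 = 10.4783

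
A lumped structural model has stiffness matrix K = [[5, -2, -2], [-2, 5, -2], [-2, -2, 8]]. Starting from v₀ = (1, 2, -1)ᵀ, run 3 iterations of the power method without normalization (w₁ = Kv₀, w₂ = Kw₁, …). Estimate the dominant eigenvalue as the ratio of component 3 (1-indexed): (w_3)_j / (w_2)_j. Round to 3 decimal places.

w1 = Kv₀ = (3, 10, -14)
w2 = Kw1 = (23, 72, -138)
w3 = Kw2 = (247, 590, -1294)
Ratio at component: -1294 / -138 = 9.377

9.377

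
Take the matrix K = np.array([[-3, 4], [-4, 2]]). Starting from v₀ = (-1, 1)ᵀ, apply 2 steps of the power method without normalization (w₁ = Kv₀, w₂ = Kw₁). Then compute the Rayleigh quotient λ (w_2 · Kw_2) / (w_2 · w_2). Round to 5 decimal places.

λ ≈ 1.83019

w1 = Kv₀ = ((-3)·(-1) + 4·1; (-4)·(-1) + 2·1) = (7, 6)
w2 = Kw1 = ((-3)·7 + 4·6; (-4)·7 + 2·6) = (3, -16)
Kw2 = (-73, -44)
w2·Kw2 = 3·(-73) + (-16)·(-44) = 485; w2·w2 = 3·3 + (-16)·(-16) = 265
λ ≈ 485/265 = 1.83019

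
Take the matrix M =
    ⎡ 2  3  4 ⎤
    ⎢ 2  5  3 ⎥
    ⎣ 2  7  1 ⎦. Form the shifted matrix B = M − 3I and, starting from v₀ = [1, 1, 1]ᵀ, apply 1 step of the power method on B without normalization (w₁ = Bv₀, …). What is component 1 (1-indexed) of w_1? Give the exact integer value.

B = M − 3I has rows (-1, 3, 4); (2, 2, 3); (2, 7, -2)
w1 = Bv₀ = ((-1)·1 + 3·1 + 4·1; 2·1 + 2·1 + 3·1; 2·1 + 7·1 + (-2)·1) = (6, 7, 7)
Requested component of w1: 6

6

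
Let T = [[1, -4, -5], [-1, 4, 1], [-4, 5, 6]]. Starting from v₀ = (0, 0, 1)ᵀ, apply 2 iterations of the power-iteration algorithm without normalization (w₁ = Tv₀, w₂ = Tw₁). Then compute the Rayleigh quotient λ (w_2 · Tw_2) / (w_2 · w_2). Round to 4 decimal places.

9.9823

w1 = Tv₀ = (1·0 + (-4)·0 + (-5)·1; (-1)·0 + 4·0 + 1·1; (-4)·0 + 5·0 + 6·1) = (-5, 1, 6)
w2 = Tw1 = (1·(-5) + (-4)·1 + (-5)·6; (-1)·(-5) + 4·1 + 1·6; (-4)·(-5) + 5·1 + 6·6) = (-39, 15, 61)
Tw2 = (-404, 160, 597)
w2·Tw2 = (-39)·(-404) + 15·160 + 61·597 = 54573; w2·w2 = (-39)·(-39) + 15·15 + 61·61 = 5467
λ ≈ 54573/5467 = 9.9823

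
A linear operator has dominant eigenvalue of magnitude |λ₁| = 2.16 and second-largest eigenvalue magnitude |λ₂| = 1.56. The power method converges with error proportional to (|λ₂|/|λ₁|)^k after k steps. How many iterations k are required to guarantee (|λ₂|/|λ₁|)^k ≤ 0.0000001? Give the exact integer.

50

|λ₂/λ₁| = 1.56/2.16 = 0.72222
Need k ≥ ln(0.0000001) / ln(0.72222) = -16.1181 / -0.3254 ≈ 49.530
Smallest integer k satisfying the bound: 50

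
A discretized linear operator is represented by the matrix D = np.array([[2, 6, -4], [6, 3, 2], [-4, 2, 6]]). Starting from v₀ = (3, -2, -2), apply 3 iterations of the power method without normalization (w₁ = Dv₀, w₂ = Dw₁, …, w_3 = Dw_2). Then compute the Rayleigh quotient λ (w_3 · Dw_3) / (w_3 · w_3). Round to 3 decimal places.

λ ≈ 8.459

w1 = Dv₀ = (2·3 + 6·(-2) + (-4)·(-2); 6·3 + 3·(-2) + 2·(-2); (-4)·3 + 2·(-2) + 6·(-2)) = (2, 8, -28)
w2 = Dw1 = (2·2 + 6·8 + (-4)·(-28); 6·2 + 3·8 + 2·(-28); (-4)·2 + 2·8 + 6·(-28)) = (164, -20, -160)
w3 = Dw2 = (848, 604, -1656)
Dw3 = (11944, 3588, -12120)
w3·Dw3 = 848·11944 + 604·3588 + (-1656)·(-12120) = 32366384; w3·w3 = 848·848 + 604·604 + (-1656)·(-1656) = 3826256
λ ≈ 32366384/3826256 = 8.459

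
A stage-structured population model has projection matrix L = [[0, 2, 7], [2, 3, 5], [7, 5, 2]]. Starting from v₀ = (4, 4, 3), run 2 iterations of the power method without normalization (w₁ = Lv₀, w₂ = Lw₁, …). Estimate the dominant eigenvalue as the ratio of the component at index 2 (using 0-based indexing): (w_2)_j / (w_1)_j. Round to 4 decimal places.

w1 = Lv₀ = (0·4 + 2·4 + 7·3; 2·4 + 3·4 + 5·3; 7·4 + 5·4 + 2·3) = (29, 35, 54)
w2 = Lw1 = (0·29 + 2·35 + 7·54; 2·29 + 3·35 + 5·54; 7·29 + 5·35 + 2·54) = (448, 433, 486)
Ratio at component: 486 / 54 = 9.0000

λ ≈ 9.0000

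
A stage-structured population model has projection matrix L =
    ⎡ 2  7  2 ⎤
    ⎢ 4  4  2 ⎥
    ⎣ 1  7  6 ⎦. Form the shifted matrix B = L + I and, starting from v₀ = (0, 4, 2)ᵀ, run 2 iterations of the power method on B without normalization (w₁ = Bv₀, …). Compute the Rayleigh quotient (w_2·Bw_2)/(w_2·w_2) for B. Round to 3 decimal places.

B = L + I has rows (3, 7, 2); (4, 5, 2); (1, 7, 7)
w1 = Bv₀ = (3·0 + 7·4 + 2·2; 4·0 + 5·4 + 2·2; 1·0 + 7·4 + 7·2) = (32, 24, 42)
w2 = Bw1 = (3·32 + 7·24 + 2·42; 4·32 + 5·24 + 2·42; 1·32 + 7·24 + 7·42) = (348, 332, 494)
Bw2 = (4356, 4040, 6130)
w2·Bw2 = 5885388; w2·w2 = 475364; μ ≈ 5885388/475364 = 12.381

12.381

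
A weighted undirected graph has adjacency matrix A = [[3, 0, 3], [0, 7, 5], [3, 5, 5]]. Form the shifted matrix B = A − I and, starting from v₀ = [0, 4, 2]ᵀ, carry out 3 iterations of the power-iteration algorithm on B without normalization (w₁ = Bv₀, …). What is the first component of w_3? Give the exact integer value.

1092

B = A − I has rows (2, 0, 3); (0, 6, 5); (3, 5, 4)
w1 = Bv₀ = (6, 34, 28)
w2 = Bw1 = (96, 344, 300)
w3 = Bw2 = (1092, 3564, 3208)
Requested component of w3: 1092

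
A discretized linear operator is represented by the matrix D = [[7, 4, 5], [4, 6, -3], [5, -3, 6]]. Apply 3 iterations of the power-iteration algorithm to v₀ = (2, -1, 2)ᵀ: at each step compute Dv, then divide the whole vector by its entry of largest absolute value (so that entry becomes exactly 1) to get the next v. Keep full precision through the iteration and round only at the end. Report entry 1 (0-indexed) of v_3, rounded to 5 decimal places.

Dv0 = (20.000000, -4.000000, 25.000000); divide by 25.000000 → v1 = (0.800000, -0.160000, 1.000000)
Dv1 = (9.960000, -0.760000, 10.480000); divide by 10.480000 → v2 = (0.950382, -0.072519, 1.000000)
Dv2 = (11.362595, 0.366412, 10.969466); divide by 11.362595 → v3 = (1.000000, 0.032247, 0.965401)
Requested entry of v3: 96/2977 = 0.03225

0.03225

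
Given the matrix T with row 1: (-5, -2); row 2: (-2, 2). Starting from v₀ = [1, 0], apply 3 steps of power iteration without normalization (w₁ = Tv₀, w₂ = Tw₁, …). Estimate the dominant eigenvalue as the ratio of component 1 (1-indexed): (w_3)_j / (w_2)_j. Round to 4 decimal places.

w1 = Tv₀ = ((-5)·1 + (-2)·0; (-2)·1 + 2·0) = (-5, -2)
w2 = Tw1 = ((-5)·(-5) + (-2)·(-2); (-2)·(-5) + 2·(-2)) = (29, 6)
w3 = Tw2 = (-157, -46)
Ratio at component: -157 / 29 = -5.4138

λ ≈ -5.4138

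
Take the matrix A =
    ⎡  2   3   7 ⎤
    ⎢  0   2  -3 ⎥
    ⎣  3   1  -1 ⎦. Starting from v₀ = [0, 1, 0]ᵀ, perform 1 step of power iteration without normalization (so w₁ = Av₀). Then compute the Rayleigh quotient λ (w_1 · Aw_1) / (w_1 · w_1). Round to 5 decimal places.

w1 = Av₀ = (3, 2, 1)
Aw1 = (19, 1, 10)
w1·Aw1 = 3·19 + 2·1 + 1·10 = 69; w1·w1 = 3·3 + 2·2 + 1·1 = 14
λ ≈ 69/14 = 4.92857

λ ≈ 4.92857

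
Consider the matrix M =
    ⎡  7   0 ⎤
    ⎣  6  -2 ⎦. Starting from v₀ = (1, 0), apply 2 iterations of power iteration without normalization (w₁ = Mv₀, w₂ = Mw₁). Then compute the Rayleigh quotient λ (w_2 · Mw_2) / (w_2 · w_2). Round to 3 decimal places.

7.218

w1 = Mv₀ = (7, 6)
w2 = Mw1 = (49, 30)
Mw2 = (343, 234)
w2·Mw2 = 49·343 + 30·234 = 23827; w2·w2 = 49·49 + 30·30 = 3301
λ ≈ 23827/3301 = 7.218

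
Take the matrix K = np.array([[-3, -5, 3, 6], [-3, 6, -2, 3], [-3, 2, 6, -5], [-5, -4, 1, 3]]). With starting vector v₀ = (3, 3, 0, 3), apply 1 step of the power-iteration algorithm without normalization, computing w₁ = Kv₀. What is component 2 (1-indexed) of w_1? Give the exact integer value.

18

w1 = Kv₀ = ((-3)·3 + (-5)·3 + 3·0 + 6·3; (-3)·3 + 6·3 + (-2)·0 + 3·3; (-3)·3 + 2·3 + 6·0 + (-5)·3; (-5)·3 + (-4)·3 + 1·0 + 3·3) = (-6, 18, -18, -18)
The requested component of w1 is 18.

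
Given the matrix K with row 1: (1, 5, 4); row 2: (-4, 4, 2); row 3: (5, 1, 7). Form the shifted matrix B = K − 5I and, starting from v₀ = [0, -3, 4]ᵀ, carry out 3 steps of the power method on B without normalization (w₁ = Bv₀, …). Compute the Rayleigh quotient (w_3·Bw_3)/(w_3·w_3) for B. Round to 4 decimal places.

B = K − 5I has rows (-4, 5, 4); (-4, -1, 2); (5, 1, 2)
w1 = Bv₀ = (1, 11, 5)
w2 = Bw1 = (71, -5, 26)
w3 = Bw2 = (-205, -227, 402)
Bw3 = (1293, 1851, -448)
w3·Bw3 = -865338; w3·w3 = 255158; μ ≈ -865338/255158 = -3.3914

-3.3914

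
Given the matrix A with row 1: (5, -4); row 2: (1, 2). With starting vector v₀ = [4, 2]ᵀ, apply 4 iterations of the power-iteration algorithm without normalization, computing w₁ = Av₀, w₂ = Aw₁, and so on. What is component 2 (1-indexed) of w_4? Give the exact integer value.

w1 = Av₀ = (12, 8)
w2 = Aw1 = (28, 28)
w3 = Aw2 = (28, 84)
w4 = Aw3 = (-196, 196)
The requested component of w4 is 196.

196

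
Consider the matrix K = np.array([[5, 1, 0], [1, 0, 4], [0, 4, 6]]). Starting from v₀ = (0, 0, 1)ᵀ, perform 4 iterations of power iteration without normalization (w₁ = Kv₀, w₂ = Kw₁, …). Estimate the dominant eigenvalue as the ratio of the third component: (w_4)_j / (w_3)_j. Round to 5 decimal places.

w1 = Kv₀ = (0, 4, 6)
w2 = Kw1 = (4, 24, 52)
w3 = Kw2 = (44, 212, 408)
w4 = Kw3 = (432, 1676, 3296)
Ratio at component: 3296 / 408 = 8.07843

8.07843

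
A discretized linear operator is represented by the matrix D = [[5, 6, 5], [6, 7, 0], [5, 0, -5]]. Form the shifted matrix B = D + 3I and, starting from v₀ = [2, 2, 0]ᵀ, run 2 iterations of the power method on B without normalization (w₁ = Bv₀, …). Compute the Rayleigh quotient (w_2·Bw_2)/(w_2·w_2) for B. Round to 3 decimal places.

15.708

B = D + 3I has rows (8, 6, 5); (6, 10, 0); (5, 0, -2)
w1 = Bv₀ = (28, 32, 10)
w2 = Bw1 = (466, 488, 120)
Bw2 = (7256, 7676, 2090)
w2·Bw2 = 7377984; w2·w2 = 469700; μ ≈ 7377984/469700 = 15.708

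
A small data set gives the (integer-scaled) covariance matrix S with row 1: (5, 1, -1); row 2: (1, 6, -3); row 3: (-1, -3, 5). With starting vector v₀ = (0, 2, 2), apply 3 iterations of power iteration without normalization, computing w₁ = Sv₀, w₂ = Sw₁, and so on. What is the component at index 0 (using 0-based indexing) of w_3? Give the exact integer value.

w1 = Sv₀ = (0, 6, 4)
w2 = Sw1 = (2, 24, 2)
w3 = Sw2 = (32, 140, -64)
The requested component of w3 is 32.

32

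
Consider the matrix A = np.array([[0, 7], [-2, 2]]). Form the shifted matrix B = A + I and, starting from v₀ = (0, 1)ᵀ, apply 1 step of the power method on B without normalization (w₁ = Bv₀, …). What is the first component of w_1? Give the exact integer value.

B = A + I has rows (1, 7); (-2, 3)
w1 = Bv₀ = (1·0 + 7·1; (-2)·0 + 3·1) = (7, 3)
Requested component of w1: 7

7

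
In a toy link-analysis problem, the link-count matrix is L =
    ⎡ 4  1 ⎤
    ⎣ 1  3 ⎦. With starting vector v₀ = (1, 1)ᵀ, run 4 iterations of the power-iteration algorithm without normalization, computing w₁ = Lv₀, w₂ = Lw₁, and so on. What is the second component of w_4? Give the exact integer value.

338

w1 = Lv₀ = (4·1 + 1·1; 1·1 + 3·1) = (5, 4)
w2 = Lw1 = (4·5 + 1·4; 1·5 + 3·4) = (24, 17)
w3 = Lw2 = (113, 75)
w4 = Lw3 = (527, 338)
The requested component of w4 is 338.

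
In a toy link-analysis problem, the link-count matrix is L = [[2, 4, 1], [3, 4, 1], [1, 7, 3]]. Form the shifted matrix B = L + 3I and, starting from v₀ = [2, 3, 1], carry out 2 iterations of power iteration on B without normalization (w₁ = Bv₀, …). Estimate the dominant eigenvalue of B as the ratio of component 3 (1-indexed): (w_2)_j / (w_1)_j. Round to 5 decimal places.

13.55172

B = L + 3I has rows (5, 4, 1); (3, 7, 1); (1, 7, 6)
w1 = Bv₀ = (23, 28, 29)
w2 = Bw1 = (256, 294, 393)
Ratio: 393/29 = 13.55172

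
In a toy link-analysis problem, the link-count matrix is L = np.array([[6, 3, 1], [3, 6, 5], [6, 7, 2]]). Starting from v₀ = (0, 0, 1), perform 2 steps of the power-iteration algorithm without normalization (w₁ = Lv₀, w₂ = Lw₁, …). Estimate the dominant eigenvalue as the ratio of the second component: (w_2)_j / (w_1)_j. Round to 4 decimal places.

8.6000

w1 = Lv₀ = (6·0 + 3·0 + 1·1; 3·0 + 6·0 + 5·1; 6·0 + 7·0 + 2·1) = (1, 5, 2)
w2 = Lw1 = (6·1 + 3·5 + 1·2; 3·1 + 6·5 + 5·2; 6·1 + 7·5 + 2·2) = (23, 43, 45)
Ratio at component: 43 / 5 = 8.6000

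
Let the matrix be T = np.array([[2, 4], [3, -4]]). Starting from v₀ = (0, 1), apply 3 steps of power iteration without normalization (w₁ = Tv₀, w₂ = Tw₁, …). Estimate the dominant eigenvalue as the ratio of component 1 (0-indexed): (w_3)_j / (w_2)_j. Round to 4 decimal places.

-4.8571

w1 = Tv₀ = (4, -4)
w2 = Tw1 = (-8, 28)
w3 = Tw2 = (96, -136)
Ratio at component: -136 / 28 = -4.8571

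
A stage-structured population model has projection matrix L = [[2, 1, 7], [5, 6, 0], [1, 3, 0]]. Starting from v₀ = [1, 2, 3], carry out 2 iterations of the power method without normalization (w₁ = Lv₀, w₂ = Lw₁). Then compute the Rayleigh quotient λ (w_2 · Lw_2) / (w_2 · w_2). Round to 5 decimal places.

w1 = Lv₀ = (25, 17, 7)
w2 = Lw1 = (116, 227, 76)
Lw2 = (991, 1942, 797)
w2·Lw2 = 116·991 + 227·1942 + 76·797 = 616362; w2·w2 = 116·116 + 227·227 + 76·76 = 70761
λ ≈ 616362/70761 = 8.71048

8.71048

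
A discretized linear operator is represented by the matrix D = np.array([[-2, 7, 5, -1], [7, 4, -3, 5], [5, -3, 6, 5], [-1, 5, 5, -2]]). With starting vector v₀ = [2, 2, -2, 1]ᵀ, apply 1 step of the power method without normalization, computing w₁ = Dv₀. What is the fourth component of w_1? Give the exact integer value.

-4

w1 = Dv₀ = (-1, 33, -3, -4)
The requested component of w1 is -4.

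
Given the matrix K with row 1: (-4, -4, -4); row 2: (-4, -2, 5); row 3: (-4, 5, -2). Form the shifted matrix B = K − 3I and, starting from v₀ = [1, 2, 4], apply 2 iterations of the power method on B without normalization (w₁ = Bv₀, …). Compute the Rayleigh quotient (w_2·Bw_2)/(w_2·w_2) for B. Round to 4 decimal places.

-10.0044

B = K − 3I has rows (-7, -4, -4); (-4, -5, 5); (-4, 5, -5)
w1 = Bv₀ = (-31, 6, -14)
w2 = Bw1 = (249, 24, 224)
Bw2 = (-2735, 4, -1996)
w2·Bw2 = -1128023; w2·w2 = 112753; μ ≈ -1128023/112753 = -10.0044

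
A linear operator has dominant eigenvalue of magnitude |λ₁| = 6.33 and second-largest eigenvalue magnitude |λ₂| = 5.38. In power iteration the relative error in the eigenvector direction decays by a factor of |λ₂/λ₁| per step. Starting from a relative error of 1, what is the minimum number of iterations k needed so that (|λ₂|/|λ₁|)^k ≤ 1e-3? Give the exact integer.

43

|λ₂/λ₁| = 5.38/6.33 = 0.84992
Need k ≥ ln(1e-3) / ln(0.84992) = -6.9078 / -0.1626 ≈ 42.480
Smallest integer k satisfying the bound: 43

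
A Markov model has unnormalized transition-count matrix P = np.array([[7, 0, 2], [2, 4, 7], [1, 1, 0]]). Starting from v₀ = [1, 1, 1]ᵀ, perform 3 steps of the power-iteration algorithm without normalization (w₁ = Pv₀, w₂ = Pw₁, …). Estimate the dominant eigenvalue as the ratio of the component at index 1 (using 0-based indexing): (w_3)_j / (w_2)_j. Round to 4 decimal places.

w1 = Pv₀ = (7·1 + 0·1 + 2·1; 2·1 + 4·1 + 7·1; 1·1 + 1·1 + 0·1) = (9, 13, 2)
w2 = Pw1 = (7·9 + 0·13 + 2·2; 2·9 + 4·13 + 7·2; 1·9 + 1·13 + 0·2) = (67, 84, 22)
w3 = Pw2 = (513, 624, 151)
Ratio at component: 624 / 84 = 7.4286

7.4286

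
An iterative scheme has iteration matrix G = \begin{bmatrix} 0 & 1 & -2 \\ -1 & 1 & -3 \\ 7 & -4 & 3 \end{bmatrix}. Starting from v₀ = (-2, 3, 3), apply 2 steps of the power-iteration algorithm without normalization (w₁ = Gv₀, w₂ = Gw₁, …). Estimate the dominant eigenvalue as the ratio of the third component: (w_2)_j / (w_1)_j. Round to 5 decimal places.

λ ≈ 3.29412

w1 = Gv₀ = (-3, -4, -17)
w2 = Gw1 = (30, 50, -56)
Ratio at component: -56 / -17 = 3.29412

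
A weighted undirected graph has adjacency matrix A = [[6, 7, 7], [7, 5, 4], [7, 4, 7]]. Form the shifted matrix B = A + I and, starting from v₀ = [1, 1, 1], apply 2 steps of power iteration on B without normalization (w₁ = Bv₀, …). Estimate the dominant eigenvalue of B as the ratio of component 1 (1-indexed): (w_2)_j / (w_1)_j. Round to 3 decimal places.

B = A + I has rows (7, 7, 7); (7, 6, 4); (7, 4, 8)
w1 = Bv₀ = (7·1 + 7·1 + 7·1; 7·1 + 6·1 + 4·1; 7·1 + 4·1 + 8·1) = (21, 17, 19)
w2 = Bw1 = (7·21 + 7·17 + 7·19; 7·21 + 6·17 + 4·19; 7·21 + 4·17 + 8·19) = (399, 325, 367)
Ratio: 399/21 = 19.000

μ ≈ 19.000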